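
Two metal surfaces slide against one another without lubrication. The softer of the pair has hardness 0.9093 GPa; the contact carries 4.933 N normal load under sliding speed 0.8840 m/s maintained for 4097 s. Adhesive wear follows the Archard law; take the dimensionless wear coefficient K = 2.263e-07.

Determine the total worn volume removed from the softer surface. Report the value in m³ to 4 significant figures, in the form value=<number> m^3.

Quoted intermediates are rounded — the computation holds full precision — a lone final rounding to 4 significant figures.
Path length L = v·t = 0.8840 m/s × 4097 s = 3622 m.
Hardness H = 0.9093 GPa = 9.093e+08 Pa.
SI base units throughout: W = 4.933 N, H = 9.093e+08 Pa, K = 2.263e-07.
The Archard volume V = K·W·L/H = 2.263e-07 · 4.933 · 3622 / 9.093e+08 = 4.446e-12 m³.

value=4.446e-12 m^3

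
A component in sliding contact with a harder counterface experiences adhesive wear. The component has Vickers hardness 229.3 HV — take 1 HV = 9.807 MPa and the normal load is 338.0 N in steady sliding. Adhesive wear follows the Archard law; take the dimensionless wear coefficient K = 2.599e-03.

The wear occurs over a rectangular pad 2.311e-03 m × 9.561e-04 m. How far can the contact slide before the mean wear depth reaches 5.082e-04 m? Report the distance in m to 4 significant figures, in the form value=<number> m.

All arithmetic maintains exact precision. Quoted intermediates are rounded; a single final rounding to four significant figures.
Hardness H = 229.3 HV × 9.807 MPa/HV = 2249 MPa = 2.249e+09 Pa.
Contact area A = 2.311e-03 m × 9.561e-04 m = 2.210e-06 m².
Working in SI base units: W = 338.0 N, H = 2.249e+09 Pa, K = 2.599e-03.
At the depth limit, V_lim = h_lim·A = 5.082e-04 · 2.210e-06 = 1.123e-09 m³.
Thus life L = V_lim·H/(K·W) = 1.123e-09 · 2.249e+09 / (2.599e-03 · 338.0) = 2.874 m.

value=2.874 m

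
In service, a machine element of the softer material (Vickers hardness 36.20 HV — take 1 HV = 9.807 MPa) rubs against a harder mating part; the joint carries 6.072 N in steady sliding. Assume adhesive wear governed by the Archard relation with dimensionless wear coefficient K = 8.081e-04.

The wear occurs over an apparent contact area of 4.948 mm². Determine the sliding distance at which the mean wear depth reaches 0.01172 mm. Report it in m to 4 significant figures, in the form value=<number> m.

value=4.196 m

Intermediates are shown rounded; each operation runs at exact precision, and a single final rounding to 4 significant figures.
Convert: Hardness H = 36.20 HV × 9.807 MPa/HV = 355.0 MPa = 3.550e+08 Pa.
Convert: Contact area A = 4.948 mm² = 4.948e-06 m².
Convert: Depth limit h_lim = 0.01172 mm = 1.172e-05 m.
In SI base units, W = 6.072 N, H = 3.550e+08 Pa, K = 8.081e-04.
At the depth limit, V_lim = h_lim·A = 1.172e-05 · 4.948e-06 = 5.799e-11 m³.
Thus life L = V_lim·H/(K·W) = 5.799e-11 · 3.550e+08 / (8.081e-04 · 6.072) = 4.196 m.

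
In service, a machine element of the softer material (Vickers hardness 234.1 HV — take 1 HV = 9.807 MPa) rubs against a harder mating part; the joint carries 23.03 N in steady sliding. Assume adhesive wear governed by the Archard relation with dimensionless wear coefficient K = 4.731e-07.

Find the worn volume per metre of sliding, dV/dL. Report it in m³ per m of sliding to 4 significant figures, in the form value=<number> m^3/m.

value=4.746e-15 m^3/m

The intermediates appear rounded; each operation holds full float precision. Rounded just once to four significant digits.
Convert: Hardness H = 234.1 HV × 9.807 MPa/HV = 2296 MPa = 2.296e+09 Pa.
In SI base units, W = 23.03 N, H = 2.296e+09 Pa, K = 4.731e-07.
Wear rate dV/dL = K·W/H (no L dependence): 4.731e-07 · 23.03 / 2.296e+09 = 4.746e-15 m³/m.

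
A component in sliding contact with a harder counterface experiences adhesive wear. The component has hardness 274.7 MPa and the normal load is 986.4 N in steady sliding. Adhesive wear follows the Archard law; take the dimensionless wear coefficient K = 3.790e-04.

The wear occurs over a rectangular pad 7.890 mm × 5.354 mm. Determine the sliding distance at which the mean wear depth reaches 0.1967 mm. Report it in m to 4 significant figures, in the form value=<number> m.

Displayed values are rounded, and every step maintains full precision — a lone final rounding, at four significant figures.
Hardness H = 274.7 MPa = 2.747e+08 Pa.
Pad sides 7.890 mm × 5.354 mm = 0.007890 m × 0.005354 m. Contact area A = 0.007890 m × 0.005354 m = 4.224e-05 m².
Depth limit h_lim = 0.1967 mm = 1.967e-04 m.
Working in SI base units: W = 986.4 N, H = 2.747e+08 Pa, K = 3.790e-04.
Volume at the limit: V_lim = h_lim·A = 1.967e-04 · 4.224e-05 = 8.309e-09 m³.
So the life L = V_lim·H/(K·W) = 8.309e-09 · 2.747e+08 / (3.790e-04 · 986.4) = 6.106 m.

value=6.106 m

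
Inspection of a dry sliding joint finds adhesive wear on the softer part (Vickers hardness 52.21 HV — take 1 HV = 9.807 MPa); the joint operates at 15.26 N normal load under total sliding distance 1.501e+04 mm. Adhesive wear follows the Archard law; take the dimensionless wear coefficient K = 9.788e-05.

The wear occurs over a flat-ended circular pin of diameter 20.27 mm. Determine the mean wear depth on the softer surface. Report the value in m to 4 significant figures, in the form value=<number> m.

All working math holds full float precision. Intermediate values appear rounded — a lone final rounding to four significant digits.
Sliding distance L = 1.501e+04 mm = 15.01 m.
Hardness H = 52.21 HV × 9.807 MPa/HV = 512.0 MPa = 5.120e+08 Pa.
Pin diameter d = 20.27 mm = 0.02027 m. Contact area A = π·d²/4 = π·(0.02027 m)²/4 = 3.227e-04 m².
As SI base values: W = 15.26 N, H = 5.120e+08 Pa, K = 9.788e-05.
By Archard's law, V = K·W·L/H = 9.788e-05 · 15.26 · 15.01 / 5.120e+08 = 4.379e-11 m³.
Depth of wear h = V/A = 4.379e-11 / 3.227e-04 = 1.357e-07 m.

value=1.357e-07 m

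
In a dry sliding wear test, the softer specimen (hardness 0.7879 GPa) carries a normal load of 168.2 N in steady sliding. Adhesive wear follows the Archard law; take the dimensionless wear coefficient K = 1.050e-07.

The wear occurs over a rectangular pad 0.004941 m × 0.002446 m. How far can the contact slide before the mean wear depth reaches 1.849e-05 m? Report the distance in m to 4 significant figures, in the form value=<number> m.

value=9969 m

Every step holds full precision; the intermediates are shown rounded; a single final rounding to four significant figures.
Convert: Hardness H = 0.7879 GPa = 7.879e+08 Pa.
Convert: Contact area A = 0.004941 m × 0.002446 m = 1.209e-05 m².
Expressed in SI base units: W = 168.2 N, H = 7.879e+08 Pa, K = 1.050e-07.
At the depth limit, V_lim = h_lim·A = 1.849e-05 · 1.209e-05 = 2.235e-10 m³.
Thus life L = V_lim·H/(K·W) = 2.235e-10 · 7.879e+08 / (1.050e-07 · 168.2) = 9969 m.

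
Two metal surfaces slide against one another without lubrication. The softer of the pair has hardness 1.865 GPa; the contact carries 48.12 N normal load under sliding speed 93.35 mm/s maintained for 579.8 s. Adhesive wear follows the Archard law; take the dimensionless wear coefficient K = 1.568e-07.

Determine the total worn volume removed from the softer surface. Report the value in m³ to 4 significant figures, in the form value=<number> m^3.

Each operation keeps exact precision — intermediate values appear rounded; rounded once at the end to four significant figures.
Convert: Sliding speed v = 93.35 mm/s = 0.09335 m/s. Total distance L = v·t = 0.09335 m/s × 579.8 s = 54.12 m.
Convert: Hardness H = 1.865 GPa = 1.865e+09 Pa.
As SI base values: W = 48.12 N, H = 1.865e+09 Pa, K = 1.568e-07.
The Archard volume V = K·W·L/H = 1.568e-07 · 48.12 · 54.12 / 1.865e+09 = 2.190e-13 m³.

value=2.190e-13 m^3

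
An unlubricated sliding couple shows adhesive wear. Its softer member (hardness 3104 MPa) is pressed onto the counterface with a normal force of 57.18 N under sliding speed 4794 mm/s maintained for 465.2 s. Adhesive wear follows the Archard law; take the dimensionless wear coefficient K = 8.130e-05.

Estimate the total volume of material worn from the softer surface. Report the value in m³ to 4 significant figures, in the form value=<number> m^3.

Intermediate values appear rounded, and the algebra holds full precision; rounded once at the end to four significant digits.
Sliding speed v = 4794 mm/s = 4.794 m/s. The distance L = v·t = 4.794 m/s × 465.2 s = 2230 m.
Hardness H = 3104 MPa = 3.104e+09 Pa.
In SI base units: W = 57.18 N, H = 3.104e+09 Pa, K = 8.130e-05.
Archard volume V = K·W·L/H = 8.130e-05 · 57.18 · 2230 / 3.104e+09 = 3.340e-09 m³.

value=3.340e-09 m^3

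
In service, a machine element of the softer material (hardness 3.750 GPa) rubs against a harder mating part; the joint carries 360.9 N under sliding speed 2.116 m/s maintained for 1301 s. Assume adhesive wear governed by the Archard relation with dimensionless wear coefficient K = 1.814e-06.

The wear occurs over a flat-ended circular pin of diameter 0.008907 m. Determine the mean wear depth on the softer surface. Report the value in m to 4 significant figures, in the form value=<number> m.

All arithmetic carries exact precision; intermediate values are printed rounded. Rounded just once, at 4 significant figures.
The distance L = v·t = 2.116 m/s × 1301 s = 2753 m.
Hardness H = 3.750 GPa = 3.750e+09 Pa.
Contact area A = π·d²/4 = π·(0.008907 m)²/4 = 6.231e-05 m².
Restated in SI base units: W = 360.9 N, H = 3.750e+09 Pa, K = 1.814e-06.
By Archard's law, V = K·W·L/H = 1.814e-06 · 360.9 · 2753 / 3.750e+09 = 4.806e-10 m³.
Depth of wear h = V/A = 4.806e-10 / 6.231e-05 = 7.713e-06 m.

value=7.713e-06 m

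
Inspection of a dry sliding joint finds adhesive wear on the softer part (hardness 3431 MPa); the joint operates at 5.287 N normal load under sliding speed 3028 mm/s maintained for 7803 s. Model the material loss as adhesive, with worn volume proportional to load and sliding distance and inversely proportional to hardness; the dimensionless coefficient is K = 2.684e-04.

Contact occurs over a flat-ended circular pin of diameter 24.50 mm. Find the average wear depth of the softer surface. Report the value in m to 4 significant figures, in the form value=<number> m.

value=2.073e-05 m

The intermediates are shown rounded. All working math keeps full float precision; one final rounding to 4 significant digits.
Sliding speed v = 3028 mm/s = 3.028 m/s. Sliding distance L = v·t = 3.028 m/s × 7803 s = 2.363e+04 m.
Hardness H = 3431 MPa = 3.431e+09 Pa.
Pin diameter d = 24.50 mm = 0.02450 m. Contact area A = π·d²/4 = π·(0.02450 m)²/4 = 4.714e-04 m².
In SI base units, W = 5.287 N, H = 3.431e+09 Pa, K = 2.684e-04.
Volume removed: V = K·W·L/H = 2.684e-04 · 5.287 · 2.363e+04 / 3.431e+09 = 9.772e-09 m³.
Depth of wear h = V/A = 9.772e-09 / 4.714e-04 = 2.073e-05 m.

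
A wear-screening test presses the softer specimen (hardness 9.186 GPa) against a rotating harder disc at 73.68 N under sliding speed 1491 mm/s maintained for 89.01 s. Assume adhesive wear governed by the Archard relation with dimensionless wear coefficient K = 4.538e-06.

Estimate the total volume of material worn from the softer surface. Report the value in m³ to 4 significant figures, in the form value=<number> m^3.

value=4.831e-12 m^3

Shown intermediates are rounded; the algebra runs at full precision. Rounded just once, at 4 significant digits.
Convert: Sliding speed v = 1491 mm/s = 1.491 m/s. Distance L = v·t = 1.491 m/s × 89.01 s = 132.7 m.
Convert: Hardness H = 9.186 GPa = 9.186e+09 Pa.
Restated in SI base units: W = 73.68 N, H = 9.186e+09 Pa, K = 4.538e-06.
The Archard volume V = K·W·L/H = 4.538e-06 · 73.68 · 132.7 / 9.186e+09 = 4.831e-12 m³.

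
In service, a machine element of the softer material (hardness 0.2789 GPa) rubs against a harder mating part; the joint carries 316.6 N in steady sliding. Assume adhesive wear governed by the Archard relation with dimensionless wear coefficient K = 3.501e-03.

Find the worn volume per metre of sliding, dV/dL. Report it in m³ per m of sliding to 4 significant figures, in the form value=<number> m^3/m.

value=3.974e-09 m^3/m

The computation maintains full float precision; intermediate values appear rounded — rounded just once, at 4 significant figures.
Hardness H = 0.2789 GPa = 2.789e+08 Pa.
As SI base values: W = 316.6 N, H = 2.789e+08 Pa, K = 3.501e-03.
Volumetric rate dV/dL = K·W/H — distance-free: 3.501e-03 · 316.6 / 2.789e+08 = 3.974e-09 m³/m.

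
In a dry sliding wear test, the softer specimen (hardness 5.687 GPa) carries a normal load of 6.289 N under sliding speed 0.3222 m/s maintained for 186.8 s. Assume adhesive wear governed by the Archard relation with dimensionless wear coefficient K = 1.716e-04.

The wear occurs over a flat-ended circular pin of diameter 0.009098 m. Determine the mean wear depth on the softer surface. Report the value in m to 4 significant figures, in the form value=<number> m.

value=1.757e-07 m

Intermediates are displayed rounded — all working math keeps full precision. Rounded just once: four significant figures.
Convert: The distance L = v·t = 0.3222 m/s × 186.8 s = 60.19 m.
Convert: Hardness H = 5.687 GPa = 5.687e+09 Pa.
Convert: Contact area A = π·d²/4 = π·(0.009098 m)²/4 = 6.501e-05 m².
Working in SI base units: W = 6.289 N, H = 5.687e+09 Pa, K = 1.716e-04.
Worn volume V = K·W·L/H = 1.716e-04 · 6.289 · 60.19 / 5.687e+09 = 1.142e-11 m³.
Wear depth h = V/A = 1.142e-11 / 6.501e-05 = 1.757e-07 m.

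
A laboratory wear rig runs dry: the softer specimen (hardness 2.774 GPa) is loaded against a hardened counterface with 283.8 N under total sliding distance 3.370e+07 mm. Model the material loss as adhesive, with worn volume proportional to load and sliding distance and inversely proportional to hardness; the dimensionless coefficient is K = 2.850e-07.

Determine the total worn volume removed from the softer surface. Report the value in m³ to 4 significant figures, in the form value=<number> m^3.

Every step carries full float precision; intermediates are printed rounded; rounded just once: four significant figures.
Total distance L = 3.370e+07 mm = 3.370e+04 m.
Hardness H = 2.774 GPa = 2.774e+09 Pa.
Collected in SI base units: W = 283.8 N, H = 2.774e+09 Pa, K = 2.850e-07.
The Archard volume V = K·W·L/H = 2.850e-07 · 283.8 · 3.370e+04 / 2.774e+09 = 9.826e-10 m³.

value=9.826e-10 m^3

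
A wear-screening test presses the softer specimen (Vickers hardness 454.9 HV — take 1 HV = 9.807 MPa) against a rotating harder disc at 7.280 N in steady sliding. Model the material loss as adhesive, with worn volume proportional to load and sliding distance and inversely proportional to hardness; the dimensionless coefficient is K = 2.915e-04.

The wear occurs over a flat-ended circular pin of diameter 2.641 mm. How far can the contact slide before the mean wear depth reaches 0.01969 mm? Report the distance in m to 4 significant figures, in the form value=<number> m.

value=226.8 m

All arithmetic keeps full precision, and intermediates are shown rounded, and a single final rounding, at four significant digits.
Hardness H = 454.9 HV × 9.807 MPa/HV = 4461 MPa = 4.461e+09 Pa.
Pin diameter d = 2.641 mm = 0.002641 m. Contact area A = π·d²/4 = π·(0.002641 m)²/4 = 5.478e-06 m².
Depth limit h_lim = 0.01969 mm = 1.969e-05 m.
Collected in SI base units: W = 7.280 N, H = 4.461e+09 Pa, K = 2.915e-04.
Wearable volume V_lim = h_lim·A = 1.969e-05 · 5.478e-06 = 1.079e-10 m³.
Thus life L = V_lim·H/(K·W) = 1.079e-10 · 4.461e+09 / (2.915e-04 · 7.280) = 226.8 m.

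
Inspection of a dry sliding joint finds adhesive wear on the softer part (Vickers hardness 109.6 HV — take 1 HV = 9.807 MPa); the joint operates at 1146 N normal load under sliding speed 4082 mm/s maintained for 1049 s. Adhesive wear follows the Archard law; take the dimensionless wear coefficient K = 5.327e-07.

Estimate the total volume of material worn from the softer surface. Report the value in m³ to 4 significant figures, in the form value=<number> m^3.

Each operation runs at full precision; the intermediates appear rounded, and one final rounding, at 4 significant digits.
Convert: Sliding speed v = 4082 mm/s = 4.082 m/s. Path length L = v·t = 4.082 m/s × 1049 s = 4282 m.
Convert: Hardness H = 109.6 HV × 9.807 MPa/HV = 1075 MPa = 1.075e+09 Pa.
SI base units throughout: W = 1146 N, H = 1.075e+09 Pa, K = 5.327e-07.
Worn volume V = K·W·L/H = 5.327e-07 · 1146 · 4282 / 1.075e+09 = 2.432e-09 m³.

value=2.432e-09 m^3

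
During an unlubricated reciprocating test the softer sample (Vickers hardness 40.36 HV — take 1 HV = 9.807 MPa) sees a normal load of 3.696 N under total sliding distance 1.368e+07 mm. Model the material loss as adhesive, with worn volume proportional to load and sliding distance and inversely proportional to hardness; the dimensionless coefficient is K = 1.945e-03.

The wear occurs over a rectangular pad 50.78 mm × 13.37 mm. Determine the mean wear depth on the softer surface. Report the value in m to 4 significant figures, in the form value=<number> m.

value=3.660e-04 m

Intermediates are shown rounded; every step carries exact precision, and a lone final rounding to four significant figures.
The distance L = 1.368e+07 mm = 1.368e+04 m.
Hardness H = 40.36 HV × 9.807 MPa/HV = 395.8 MPa = 3.958e+08 Pa.
Pad sides 50.78 mm × 13.37 mm = 0.05078 m × 0.01337 m. Contact area A = 0.05078 m × 0.01337 m = 6.789e-04 m².
Expressed in SI base units: W = 3.696 N, H = 3.958e+08 Pa, K = 1.945e-03.
Volume removed: V = K·W·L/H = 1.945e-03 · 3.696 · 1.368e+04 / 3.958e+08 = 2.485e-07 m³.
Mean depth h = V/A = 2.485e-07 / 6.789e-04 = 3.660e-04 m.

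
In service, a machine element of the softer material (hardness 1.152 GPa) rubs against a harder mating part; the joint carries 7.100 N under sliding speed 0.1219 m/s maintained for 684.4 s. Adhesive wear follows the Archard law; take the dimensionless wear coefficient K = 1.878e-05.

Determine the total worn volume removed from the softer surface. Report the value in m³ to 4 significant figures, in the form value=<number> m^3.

Every step keeps full float precision, and displayed values are rounded — a lone final rounding, at 4 significant figures.
Path length L = v·t = 0.1219 m/s × 684.4 s = 83.43 m.
Hardness H = 1.152 GPa = 1.152e+09 Pa.
In SI base units: W = 7.100 N, H = 1.152e+09 Pa, K = 1.878e-05.
By Archard's law, V = K·W·L/H = 1.878e-05 · 7.100 · 83.43 / 1.152e+09 = 9.656e-12 m³.

value=9.656e-12 m^3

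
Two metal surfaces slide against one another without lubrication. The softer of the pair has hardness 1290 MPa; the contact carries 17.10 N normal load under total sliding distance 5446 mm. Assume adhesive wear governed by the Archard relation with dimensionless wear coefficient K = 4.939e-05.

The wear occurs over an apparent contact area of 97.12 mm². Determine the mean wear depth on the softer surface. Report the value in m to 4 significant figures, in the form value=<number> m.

The algebra carries exact precision. Quoted intermediates are rounded — a lone final rounding: 4 significant figures.
Convert: Distance L = 5446 mm = 5.446 m.
Convert: Hardness H = 1290 MPa = 1.290e+09 Pa.
Convert: Contact area A = 97.12 mm² = 9.712e-05 m².
As SI base values: W = 17.10 N, H = 1.290e+09 Pa, K = 4.939e-05.
Archard volume V = K·W·L/H = 4.939e-05 · 17.10 · 5.446 / 1.290e+09 = 3.566e-12 m³.
Mean depth h = V/A = 3.566e-12 / 9.712e-05 = 3.671e-08 m.

value=3.671e-08 m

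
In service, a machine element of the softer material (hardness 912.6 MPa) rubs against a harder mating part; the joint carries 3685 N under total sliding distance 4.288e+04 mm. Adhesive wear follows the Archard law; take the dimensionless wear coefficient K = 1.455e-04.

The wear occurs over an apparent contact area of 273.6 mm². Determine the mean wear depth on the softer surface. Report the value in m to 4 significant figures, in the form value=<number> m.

value=9.208e-05 m

The algebra runs at full float precision; intermediates are shown rounded, and rounded once at the end, at 4 significant figures.
Distance L = 4.288e+04 mm = 42.88 m.
Hardness H = 912.6 MPa = 9.126e+08 Pa.
Contact area A = 273.6 mm² = 2.736e-04 m².
In SI base units, W = 3685 N, H = 9.126e+08 Pa, K = 1.455e-04.
Apply Archard: V = K·W·L/H = 1.455e-04 · 3685 · 42.88 / 9.126e+08 = 2.519e-08 m³.
Average depth h = V/A = 2.519e-08 / 2.736e-04 = 9.208e-05 m.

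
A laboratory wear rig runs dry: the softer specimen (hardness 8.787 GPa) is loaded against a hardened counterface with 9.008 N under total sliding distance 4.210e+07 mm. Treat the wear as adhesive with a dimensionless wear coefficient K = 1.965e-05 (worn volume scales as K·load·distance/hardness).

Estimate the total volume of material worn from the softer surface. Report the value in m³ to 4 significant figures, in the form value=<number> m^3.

value=8.481e-10 m^3

The algebra carries exact precision; quoted intermediates are rounded; one last rounding, at four significant figures.
Convert: Total distance L = 4.210e+07 mm = 4.210e+04 m.
Convert: Hardness H = 8.787 GPa = 8.787e+09 Pa.
Expressed in SI base units: W = 9.008 N, H = 8.787e+09 Pa, K = 1.965e-05.
By Archard's law, V = K·W·L/H = 1.965e-05 · 9.008 · 4.210e+04 / 8.787e+09 = 8.481e-10 m³.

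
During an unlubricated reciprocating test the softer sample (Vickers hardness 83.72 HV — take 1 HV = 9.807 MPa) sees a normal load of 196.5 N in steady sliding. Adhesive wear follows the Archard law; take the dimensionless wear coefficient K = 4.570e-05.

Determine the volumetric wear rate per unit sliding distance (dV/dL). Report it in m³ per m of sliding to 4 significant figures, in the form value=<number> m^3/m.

All arithmetic carries full precision, and intermediate values are displayed rounded — a single final rounding: 4 significant figures.
Convert: Hardness H = 83.72 HV × 9.807 MPa/HV = 821.0 MPa = 8.210e+08 Pa.
Collected in SI base units: W = 196.5 N, H = 8.210e+08 Pa, K = 4.570e-05.
The wear rate dV/dL = K·W/H (independent of L): 4.570e-05 · 196.5 / 8.210e+08 = 1.094e-11 m³/m.

value=1.094e-11 m^3/m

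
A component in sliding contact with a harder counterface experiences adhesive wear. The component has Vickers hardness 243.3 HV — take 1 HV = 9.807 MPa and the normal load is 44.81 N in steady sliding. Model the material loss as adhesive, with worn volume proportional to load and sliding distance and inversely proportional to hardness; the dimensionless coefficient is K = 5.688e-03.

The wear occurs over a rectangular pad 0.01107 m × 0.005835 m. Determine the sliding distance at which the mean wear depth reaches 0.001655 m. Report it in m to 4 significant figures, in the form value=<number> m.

value=1001 m

Each operation holds exact precision — shown intermediates are rounded; one final rounding: four significant figures.
Hardness H = 243.3 HV × 9.807 MPa/HV = 2386 MPa = 2.386e+09 Pa.
Contact area A = 0.01107 m × 0.005835 m = 6.459e-05 m².
Working in SI base units: W = 44.81 N, H = 2.386e+09 Pa, K = 5.688e-03.
Allowed volume V_lim = h_lim·A = 0.001655 · 6.459e-05 = 1.069e-07 m³.
Sliding life L = V_lim·H/(K·W) = 1.069e-07 · 2.386e+09 / (5.688e-03 · 44.81) = 1001 m.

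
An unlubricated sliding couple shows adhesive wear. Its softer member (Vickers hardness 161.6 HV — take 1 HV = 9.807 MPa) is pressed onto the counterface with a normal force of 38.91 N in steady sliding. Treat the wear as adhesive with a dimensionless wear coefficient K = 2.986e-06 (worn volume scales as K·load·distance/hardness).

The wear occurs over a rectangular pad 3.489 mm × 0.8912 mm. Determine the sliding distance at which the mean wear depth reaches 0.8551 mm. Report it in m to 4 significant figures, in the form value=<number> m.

value=3.627e+04 m

Intermediate values are displayed rounded. Each operation carries full float precision; one last rounding to four significant digits.
Convert: Hardness H = 161.6 HV × 9.807 MPa/HV = 1585 MPa = 1.585e+09 Pa.
Convert: Pad sides 3.489 mm × 0.8912 mm = 3.489e-03 m × 8.912e-04 m. Contact area A = 3.489e-03 m × 8.912e-04 m = 3.109e-06 m².
Convert: Depth limit h_lim = 0.8551 mm = 8.551e-04 m.
Collected in SI base units: W = 38.91 N, H = 1.585e+09 Pa, K = 2.986e-06.
Limit volume V_lim = h_lim·A = 8.551e-04 · 3.109e-06 = 2.659e-09 m³.
Sliding life L = V_lim·H/(K·W) = 2.659e-09 · 1.585e+09 / (2.986e-06 · 38.91) = 3.627e+04 m.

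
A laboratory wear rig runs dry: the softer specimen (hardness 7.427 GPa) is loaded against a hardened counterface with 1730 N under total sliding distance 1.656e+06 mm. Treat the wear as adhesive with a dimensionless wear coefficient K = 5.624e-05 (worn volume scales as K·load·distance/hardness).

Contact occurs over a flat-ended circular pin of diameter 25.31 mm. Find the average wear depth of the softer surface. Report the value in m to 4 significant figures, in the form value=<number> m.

value=4.312e-05 m

The computation maintains exact precision. Intermediates are printed rounded — rounded just once, at 4 significant digits.
Convert: Total distance L = 1.656e+06 mm = 1656 m.
Convert: Hardness H = 7.427 GPa = 7.427e+09 Pa.
Convert: Pin diameter d = 25.31 mm = 0.02531 m. Contact area A = π·d²/4 = π·(0.02531 m)²/4 = 5.031e-04 m².
Collected in SI base units: W = 1730 N, H = 7.427e+09 Pa, K = 5.624e-05.
By Archard's law, V = K·W·L/H = 5.624e-05 · 1730 · 1656 / 7.427e+09 = 2.169e-08 m³.
Average depth h = V/A = 2.169e-08 / 5.031e-04 = 4.312e-05 m.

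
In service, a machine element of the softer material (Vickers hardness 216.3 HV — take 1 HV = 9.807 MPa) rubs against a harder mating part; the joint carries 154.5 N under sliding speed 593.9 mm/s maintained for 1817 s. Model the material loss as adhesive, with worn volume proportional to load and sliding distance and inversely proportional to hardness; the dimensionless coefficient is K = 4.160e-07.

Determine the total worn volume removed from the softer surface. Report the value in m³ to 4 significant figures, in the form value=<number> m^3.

value=3.270e-11 m^3

Every step runs at exact precision; intermediate values are printed rounded, and a single final rounding, at 4 significant digits.
Convert: Sliding speed v = 593.9 mm/s = 0.5939 m/s. Total distance L = v·t = 0.5939 m/s × 1817 s = 1079 m.
Convert: Hardness H = 216.3 HV × 9.807 MPa/HV = 2121 MPa = 2.121e+09 Pa.
As SI base values: W = 154.5 N, H = 2.121e+09 Pa, K = 4.160e-07.
Archard relation: V = K·W·L/H = 4.160e-07 · 154.5 · 1079 / 2.121e+09 = 3.270e-11 m³.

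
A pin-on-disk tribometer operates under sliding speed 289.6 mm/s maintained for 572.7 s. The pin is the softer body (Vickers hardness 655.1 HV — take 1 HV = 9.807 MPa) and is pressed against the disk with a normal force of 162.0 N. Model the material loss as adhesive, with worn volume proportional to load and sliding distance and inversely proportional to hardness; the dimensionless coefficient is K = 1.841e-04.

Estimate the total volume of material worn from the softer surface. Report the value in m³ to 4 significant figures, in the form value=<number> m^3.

Intermediates are printed rounded. Each operation carries exact precision — one last rounding, at 4 significant figures.
Convert: Sliding speed v = 289.6 mm/s = 0.2896 m/s. Sliding distance L = v·t = 0.2896 m/s × 572.7 s = 165.9 m.
Convert: Hardness H = 655.1 HV × 9.807 MPa/HV = 6425 MPa = 6.425e+09 Pa.
Expressed in SI base units: W = 162.0 N, H = 6.425e+09 Pa, K = 1.841e-04.
Archard volume V = K·W·L/H = 1.841e-04 · 162.0 · 165.9 / 6.425e+09 = 7.699e-10 m³.

value=7.699e-10 m^3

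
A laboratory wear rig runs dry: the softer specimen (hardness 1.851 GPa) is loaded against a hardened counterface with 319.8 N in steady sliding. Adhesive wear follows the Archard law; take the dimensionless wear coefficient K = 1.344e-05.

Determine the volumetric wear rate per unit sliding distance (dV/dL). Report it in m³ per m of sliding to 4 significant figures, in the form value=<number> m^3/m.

Intermediates appear rounded, and all working math holds full float precision — one last rounding to 4 significant digits.
Hardness H = 1.851 GPa = 1.851e+09 Pa.
Working in SI base units: W = 319.8 N, H = 1.851e+09 Pa, K = 1.344e-05.
Volumetric rate dV/dL = K·W/H, per unit distance: 1.344e-05 · 319.8 / 1.851e+09 = 2.322e-12 m³/m.

value=2.322e-12 m^3/m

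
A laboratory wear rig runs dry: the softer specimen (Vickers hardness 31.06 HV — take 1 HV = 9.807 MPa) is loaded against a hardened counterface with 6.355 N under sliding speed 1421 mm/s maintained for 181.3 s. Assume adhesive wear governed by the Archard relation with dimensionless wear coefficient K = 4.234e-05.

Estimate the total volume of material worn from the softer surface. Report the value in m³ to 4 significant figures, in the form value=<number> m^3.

value=2.276e-10 m^3

Displayed values are rounded — the computation runs at full float precision — a lone final rounding to four significant figures.
Convert: Sliding speed v = 1421 mm/s = 1.421 m/s. Path length L = v·t = 1.421 m/s × 181.3 s = 257.6 m.
Convert: Hardness H = 31.06 HV × 9.807 MPa/HV = 304.6 MPa = 3.046e+08 Pa.
Expressed in SI base units: W = 6.355 N, H = 3.046e+08 Pa, K = 4.234e-05.
The Archard volume V = K·W·L/H = 4.234e-05 · 6.355 · 257.6 / 3.046e+08 = 2.276e-10 m³.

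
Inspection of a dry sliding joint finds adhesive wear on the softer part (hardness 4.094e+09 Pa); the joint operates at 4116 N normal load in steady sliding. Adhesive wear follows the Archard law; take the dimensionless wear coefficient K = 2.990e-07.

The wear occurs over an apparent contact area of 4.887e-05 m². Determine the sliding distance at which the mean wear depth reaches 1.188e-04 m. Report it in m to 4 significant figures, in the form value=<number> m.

Every step carries full float precision; intermediate values are printed rounded, and a single final rounding to four significant digits.
In SI base units, W = 4116 N, H = 4.094e+09 Pa, K = 2.990e-07.
Limit volume V_lim = h_lim·A = 1.188e-04 · 4.887e-05 = 5.806e-09 m³.
Life L = V_lim·H/(K·W) = 5.806e-09 · 4.094e+09 / (2.990e-07 · 4116) = 1.931e+04 m.

value=1.931e+04 m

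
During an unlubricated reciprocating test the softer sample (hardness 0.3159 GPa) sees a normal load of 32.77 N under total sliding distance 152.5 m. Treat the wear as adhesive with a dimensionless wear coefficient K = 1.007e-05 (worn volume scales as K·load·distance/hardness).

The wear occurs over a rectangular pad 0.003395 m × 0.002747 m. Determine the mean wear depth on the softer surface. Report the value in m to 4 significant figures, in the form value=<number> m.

The intermediates are printed rounded; all arithmetic runs at full float precision — a single final rounding to 4 significant figures.
Hardness H = 0.3159 GPa = 3.159e+08 Pa.
Contact area A = 0.003395 m × 0.002747 m = 9.326e-06 m².
Working in SI base units: W = 32.77 N, H = 3.159e+08 Pa, K = 1.007e-05.
Apply Archard: V = K·W·L/H = 1.007e-05 · 32.77 · 152.5 / 3.159e+08 = 1.593e-10 m³.
Depth h = V/A = 1.593e-10 / 9.326e-06 = 1.708e-05 m.

value=1.708e-05 m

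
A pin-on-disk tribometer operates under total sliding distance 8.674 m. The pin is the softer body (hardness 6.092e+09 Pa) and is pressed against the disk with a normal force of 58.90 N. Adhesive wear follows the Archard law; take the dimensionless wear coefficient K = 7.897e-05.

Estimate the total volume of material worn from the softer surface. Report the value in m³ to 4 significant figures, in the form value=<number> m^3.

value=6.623e-12 m^3

The intermediates are displayed rounded, and all working math maintains full precision, and one final rounding, at four significant digits.
Expressed in SI base units: W = 58.90 N, H = 6.092e+09 Pa, K = 7.897e-05.
Archard relation: V = K·W·L/H = 7.897e-05 · 58.90 · 8.674 / 6.092e+09 = 6.623e-12 m³.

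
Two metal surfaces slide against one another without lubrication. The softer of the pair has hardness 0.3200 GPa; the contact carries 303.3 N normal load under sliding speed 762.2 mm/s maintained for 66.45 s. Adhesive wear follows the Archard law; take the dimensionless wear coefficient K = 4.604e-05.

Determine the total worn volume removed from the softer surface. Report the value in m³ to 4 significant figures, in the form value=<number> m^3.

The computation runs at full float precision, and intermediates appear rounded; rounded just once: 4 significant figures.
Convert: Sliding speed v = 762.2 mm/s = 0.7622 m/s. Distance covered L = v·t = 0.7622 m/s × 66.45 s = 50.65 m.
Convert: Hardness H = 0.3200 GPa = 3.200e+08 Pa.
In SI base units, W = 303.3 N, H = 3.200e+08 Pa, K = 4.604e-05.
Volume removed: V = K·W·L/H = 4.604e-05 · 303.3 · 50.65 / 3.200e+08 = 2.210e-09 m³.

value=2.210e-09 m^3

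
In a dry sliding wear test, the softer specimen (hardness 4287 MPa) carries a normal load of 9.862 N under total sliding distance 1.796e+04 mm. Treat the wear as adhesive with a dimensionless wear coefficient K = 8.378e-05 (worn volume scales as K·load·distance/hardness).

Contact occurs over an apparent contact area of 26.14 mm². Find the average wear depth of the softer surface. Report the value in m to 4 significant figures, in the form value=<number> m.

The algebra runs at full precision, and the intermediates appear rounded. Rounded once at the end to four significant digits.
Convert: Sliding distance L = 1.796e+04 mm = 17.96 m.
Convert: Hardness H = 4287 MPa = 4.287e+09 Pa.
Convert: Contact area A = 26.14 mm² = 2.614e-05 m².
In SI base units: W = 9.862 N, H = 4.287e+09 Pa, K = 8.378e-05.
Archard relation: V = K·W·L/H = 8.378e-05 · 9.862 · 17.96 / 4.287e+09 = 3.461e-12 m³.
Mean wear depth h = V/A = 3.461e-12 / 2.614e-05 = 1.324e-07 m.

value=1.324e-07 m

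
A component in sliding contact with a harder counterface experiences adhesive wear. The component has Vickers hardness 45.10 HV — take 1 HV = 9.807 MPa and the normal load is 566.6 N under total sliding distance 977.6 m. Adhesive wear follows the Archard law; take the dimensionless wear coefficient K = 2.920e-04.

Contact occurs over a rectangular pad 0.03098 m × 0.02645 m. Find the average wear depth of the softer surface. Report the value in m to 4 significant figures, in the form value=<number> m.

value=4.463e-04 m

The algebra carries full precision — displayed values are rounded, and rounded once at the end: four significant figures.
Convert: Hardness H = 45.10 HV × 9.807 MPa/HV = 442.3 MPa = 4.423e+08 Pa.
Convert: Contact area A = 0.03098 m × 0.02645 m = 8.194e-04 m².
Working in SI base units: W = 566.6 N, H = 4.423e+08 Pa, K = 2.920e-04.
Archard volume V = K·W·L/H = 2.920e-04 · 566.6 · 977.6 / 4.423e+08 = 3.657e-07 m³.
Mean wear depth h = V/A = 3.657e-07 / 8.194e-04 = 4.463e-04 m.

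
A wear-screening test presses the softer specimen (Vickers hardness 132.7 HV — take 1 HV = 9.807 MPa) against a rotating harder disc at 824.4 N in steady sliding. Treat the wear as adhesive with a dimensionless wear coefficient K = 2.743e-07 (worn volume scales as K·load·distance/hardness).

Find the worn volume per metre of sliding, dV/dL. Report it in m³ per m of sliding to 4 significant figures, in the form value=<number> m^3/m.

value=1.738e-13 m^3/m

The intermediates are printed rounded, and all working math runs at full precision — one last rounding, at 4 significant digits.
Hardness H = 132.7 HV × 9.807 MPa/HV = 1301 MPa = 1.301e+09 Pa.
Collected in SI base units: W = 824.4 N, H = 1.301e+09 Pa, K = 2.743e-07.
The wear rate dV/dL = K·W/H — distance-free: 2.743e-07 · 824.4 / 1.301e+09 = 1.738e-13 m³/m.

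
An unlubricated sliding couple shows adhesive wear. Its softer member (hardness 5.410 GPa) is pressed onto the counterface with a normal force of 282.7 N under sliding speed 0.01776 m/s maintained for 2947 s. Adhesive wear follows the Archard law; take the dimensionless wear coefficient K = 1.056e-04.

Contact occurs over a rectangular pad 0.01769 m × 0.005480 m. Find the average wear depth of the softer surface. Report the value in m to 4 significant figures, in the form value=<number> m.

value=2.979e-06 m

Quoted intermediates are rounded — the computation keeps full float precision, and a single final rounding, at four significant figures.
Convert: Sliding distance L = v·t = 0.01776 m/s × 2947 s = 52.34 m.
Convert: Hardness H = 5.410 GPa = 5.410e+09 Pa.
Convert: Contact area A = 0.01769 m × 0.005480 m = 9.694e-05 m².
Expressed in SI base units: W = 282.7 N, H = 5.410e+09 Pa, K = 1.056e-04.
The Archard volume V = K·W·L/H = 1.056e-04 · 282.7 · 52.34 / 5.410e+09 = 2.888e-10 m³.
Wear depth h = V/A = 2.888e-10 / 9.694e-05 = 2.979e-06 m.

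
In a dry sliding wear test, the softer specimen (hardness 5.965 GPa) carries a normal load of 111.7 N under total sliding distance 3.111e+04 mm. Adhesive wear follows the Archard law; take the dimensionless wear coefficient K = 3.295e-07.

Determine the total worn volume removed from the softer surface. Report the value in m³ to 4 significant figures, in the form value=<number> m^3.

The intermediates appear rounded, and all working math holds exact precision; a lone final rounding, at 4 significant digits.
Sliding distance L = 3.111e+04 mm = 31.11 m.
Hardness H = 5.965 GPa = 5.965e+09 Pa.
Restated in SI base units: W = 111.7 N, H = 5.965e+09 Pa, K = 3.295e-07.
Wear volume V = K·W·L/H = 3.295e-07 · 111.7 · 31.11 / 5.965e+09 = 1.920e-13 m³.

value=1.920e-13 m^3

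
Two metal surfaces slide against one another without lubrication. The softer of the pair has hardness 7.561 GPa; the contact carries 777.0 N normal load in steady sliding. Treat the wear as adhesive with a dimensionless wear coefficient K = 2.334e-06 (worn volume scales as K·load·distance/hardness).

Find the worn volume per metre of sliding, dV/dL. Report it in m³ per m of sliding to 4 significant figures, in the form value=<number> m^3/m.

value=2.399e-13 m^3/m

Every step holds exact precision. Intermediates appear rounded; one final rounding to four significant digits.
Convert: Hardness H = 7.561 GPa = 7.561e+09 Pa.
Working in SI base units: W = 777.0 N, H = 7.561e+09 Pa, K = 2.334e-06.
Rate of wear dV/dL = K·W/H (independent of L): 2.334e-06 · 777.0 / 7.561e+09 = 2.399e-13 m³/m.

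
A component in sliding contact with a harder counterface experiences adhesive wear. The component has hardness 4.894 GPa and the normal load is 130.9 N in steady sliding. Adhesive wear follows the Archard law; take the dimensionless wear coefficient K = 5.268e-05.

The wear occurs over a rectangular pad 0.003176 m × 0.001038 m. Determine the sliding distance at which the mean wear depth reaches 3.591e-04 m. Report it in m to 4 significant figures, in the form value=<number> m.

The intermediates are shown rounded; all working math keeps full float precision — rounded just once to 4 significant digits.
Hardness H = 4.894 GPa = 4.894e+09 Pa.
Contact area A = 0.003176 m × 0.001038 m = 3.297e-06 m².
SI base units throughout: W = 130.9 N, H = 4.894e+09 Pa, K = 5.268e-05.
Permissible volume V_lim = h_lim·A = 3.591e-04 · 3.297e-06 = 1.184e-09 m³.
Thus life L = V_lim·H/(K·W) = 1.184e-09 · 4.894e+09 / (5.268e-05 · 130.9) = 840.2 m.

value=840.2 m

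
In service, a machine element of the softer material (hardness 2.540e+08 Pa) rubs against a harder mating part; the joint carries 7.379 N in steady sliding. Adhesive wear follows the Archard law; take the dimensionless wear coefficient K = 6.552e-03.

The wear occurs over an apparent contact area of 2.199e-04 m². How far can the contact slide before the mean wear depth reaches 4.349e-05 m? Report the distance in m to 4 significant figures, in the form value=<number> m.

Shown intermediates are rounded, and all arithmetic maintains full float precision. Rounded just once, at four significant figures.
As SI base values: W = 7.379 N, H = 2.540e+08 Pa, K = 6.552e-03.
Limit volume V_lim = h_lim·A = 4.349e-05 · 2.199e-04 = 9.563e-09 m³.
Thus life L = V_lim·H/(K·W) = 9.563e-09 · 2.540e+08 / (6.552e-03 · 7.379) = 50.24 m.

value=50.24 m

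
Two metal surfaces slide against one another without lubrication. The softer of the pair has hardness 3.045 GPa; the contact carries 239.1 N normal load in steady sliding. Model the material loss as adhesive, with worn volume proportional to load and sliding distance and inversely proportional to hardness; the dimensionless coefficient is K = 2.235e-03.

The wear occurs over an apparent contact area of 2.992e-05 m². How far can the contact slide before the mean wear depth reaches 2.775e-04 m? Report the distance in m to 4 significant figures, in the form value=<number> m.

value=47.31 m

All working math keeps exact precision, and the intermediates are displayed rounded. Rounded once at the end to four significant figures.
Convert: Hardness H = 3.045 GPa = 3.045e+09 Pa.
SI base units throughout: W = 239.1 N, H = 3.045e+09 Pa, K = 2.235e-03.
Limit volume V_lim = h_lim·A = 2.775e-04 · 2.992e-05 = 8.303e-09 m³.
So the life L = V_lim·H/(K·W) = 8.303e-09 · 3.045e+09 / (2.235e-03 · 239.1) = 47.31 m.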